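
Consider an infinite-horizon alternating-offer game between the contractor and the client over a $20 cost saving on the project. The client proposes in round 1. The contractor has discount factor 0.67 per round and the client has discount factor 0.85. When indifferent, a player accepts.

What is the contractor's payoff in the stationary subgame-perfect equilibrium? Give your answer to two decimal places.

In a stationary SPE each proposer offers the other exactly their discounted continuation value.
If the client keeps x when proposing and the contractor keeps y when proposing, then x = 20 − 0.67y and y = 20 − 0.85x.
Solving: x = 20(1 − 0.67) / (1 − 0.85·0.67) = 6.6 / 0.4305 ≈ 15.3310.
The contractor gets 20 − 15.3310 ≈ 4.6690.

4.67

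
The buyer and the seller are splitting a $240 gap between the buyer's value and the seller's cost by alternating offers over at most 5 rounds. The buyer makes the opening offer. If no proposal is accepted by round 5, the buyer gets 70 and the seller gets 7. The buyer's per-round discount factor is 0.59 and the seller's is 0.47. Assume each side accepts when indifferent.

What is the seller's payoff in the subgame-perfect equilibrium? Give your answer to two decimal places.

Round 5 (the buyer proposes): the seller gets 7 if talks fail, so the buyer offers 7 and keeps 233.
Round 4 (the seller proposes): the buyer can get 233 next round, worth 0.59 × 233 = 137.47 now. The seller offers 137.47 and keeps 240 − 137.47 = 102.53.
Round 3 (the buyer proposes): the seller can get 102.53 next round, worth 0.47 × 102.53 = 48.1891 now; the buyer offers that and keeps 191.8109.
Round 2 (the seller proposes): the buyer can get 191.8109 next round, worth 0.59 × 191.8109 = 113.168431 now, so the seller offers 113.168431, keeping 126.831569.
Round 1 (the buyer proposes): the seller can get 126.831569 next round, worth 0.47 × 126.831569 = 59.61083743 now; the buyer offers that and keeps 180.38916257.

59.61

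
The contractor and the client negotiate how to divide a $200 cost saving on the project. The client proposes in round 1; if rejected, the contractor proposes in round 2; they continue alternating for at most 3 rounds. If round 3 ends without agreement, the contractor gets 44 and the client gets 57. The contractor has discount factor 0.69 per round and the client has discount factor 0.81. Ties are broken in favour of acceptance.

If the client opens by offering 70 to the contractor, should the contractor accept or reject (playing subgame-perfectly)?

Accept

Work out the contractor's continuation value if the offer is rejected.
Round 3 (the client proposes): the contractor gets 44 if talks fail, so the client offers 44 and keeps 156.
Round 2 (the contractor proposes): the client can get 156 next round, worth 0.81 × 156 = 126.36 now. The contractor offers 126.36 and keeps 200 − 126.36 = 73.64.
So by rejecting in round 1, the contractor gets 73.64 next round, worth 0.69 × 73.64 = 50.8116 now.
Offer 70 ≥ 50.8116, so the contractor accepts.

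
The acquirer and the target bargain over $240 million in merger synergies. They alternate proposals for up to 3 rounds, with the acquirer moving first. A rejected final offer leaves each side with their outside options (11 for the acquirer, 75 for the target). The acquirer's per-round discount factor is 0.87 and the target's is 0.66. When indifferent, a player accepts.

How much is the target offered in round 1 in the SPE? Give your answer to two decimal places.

63.66

Work backward from the last round.
Round 3 (the acquirer proposes): the target gets 75 if talks fail, so the acquirer offers 75 and keeps 165.
Round 2 (the target proposes): the acquirer can get 165 next round, worth 0.87 × 165 = 143.55 now. The target offers 143.55 and keeps 240 − 143.55 = 96.45.
Round 1 (the acquirer proposes): the target can get 96.45 next round, worth 0.66 × 96.45 = 63.657 now; the acquirer offers that and keeps 176.343.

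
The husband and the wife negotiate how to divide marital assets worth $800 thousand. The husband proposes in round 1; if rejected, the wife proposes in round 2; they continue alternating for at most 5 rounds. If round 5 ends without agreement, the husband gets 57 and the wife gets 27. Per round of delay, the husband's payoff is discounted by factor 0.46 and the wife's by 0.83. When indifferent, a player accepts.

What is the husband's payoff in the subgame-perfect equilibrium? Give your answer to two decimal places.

Round 5 (the husband proposes): the wife gets 27 if talks fail, so the husband offers 27 and keeps 773.
Round 4 (the wife proposes): the husband can get 773 next round, worth 0.46 × 773 = 355.58 now, so the wife offers 355.58, keeping 444.42.
Round 3 (the husband proposes): the wife can get 444.42 next round, worth 0.83 × 444.42 = 368.8686 now. The husband offers 368.8686 and keeps 800 − 368.8686 = 431.1314.
Round 2 (the wife proposes): the husband can get 431.1314 next round, worth 0.46 × 431.1314 = 198.320444 now, so the wife offers 198.320444, keeping 601.679556.
Round 1 (the husband proposes): the wife can get 601.679556 next round, worth 0.83 × 601.679556 = 499.39403148 now. The husband offers 499.39403148 and keeps 800 − 499.39403148 = 300.60596852.

300.61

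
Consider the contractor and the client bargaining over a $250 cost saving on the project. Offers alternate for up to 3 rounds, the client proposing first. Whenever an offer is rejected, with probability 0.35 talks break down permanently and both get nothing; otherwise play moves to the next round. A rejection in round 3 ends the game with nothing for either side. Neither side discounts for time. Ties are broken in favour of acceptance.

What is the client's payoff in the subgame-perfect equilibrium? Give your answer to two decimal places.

193.13

Round 3 (the client proposes): rejection yields 0 for the contractor; the client offers 0 and keeps 250.
Round 2 (the contractor proposes): rejecting gives the client an expected 0.65 × 250 = 162.5. The contractor offers 162.5 and keeps 250 − 162.5 = 87.5.
Round 1 (the client proposes): rejecting gives the contractor an expected 0.65 × 87.5 = 56.875. The client offers 56.875 and keeps 250 − 56.875 = 193.125.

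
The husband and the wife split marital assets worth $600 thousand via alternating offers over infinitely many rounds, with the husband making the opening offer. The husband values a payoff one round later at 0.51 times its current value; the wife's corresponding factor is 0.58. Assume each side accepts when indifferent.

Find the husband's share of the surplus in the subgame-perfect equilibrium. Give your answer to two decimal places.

In a stationary SPE each proposer offers the other exactly their discounted continuation value.
If the husband keeps x when proposing and the wife keeps y when proposing, then x = 600 − 0.58y and y = 600 − 0.51x.
Solving: x = 600(1 − 0.58) / (1 − 0.51·0.58) = 252 / 0.7042 ≈ 357.8529.
The wife gets 600 − 357.8529 ≈ 242.1471.

357.85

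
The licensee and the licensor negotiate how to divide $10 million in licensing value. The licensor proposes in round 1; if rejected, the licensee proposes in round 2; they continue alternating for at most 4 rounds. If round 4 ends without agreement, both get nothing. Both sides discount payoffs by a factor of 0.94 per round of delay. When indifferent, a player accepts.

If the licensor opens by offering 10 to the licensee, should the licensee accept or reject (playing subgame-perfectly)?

Work out the licensee's continuation value if the offer is rejected.
Round 4 (the licensee proposes): rejection yields 0 for the licensor; the licensee offers 0 and keeps 10.
Round 3 (the licensor proposes): the licensee can get 10 next round, worth 0.94 × 10 = 9.4 now; the licensor offers that and keeps 0.6.
Round 2 (the licensee proposes): the licensor can get 0.6 next round, worth 0.94 × 0.6 = 0.564 now; the licensee offers that and keeps 9.436.
So by rejecting in round 1, the licensee gets 9.436 next round, worth 0.94 × 9.436 = 8.86984 now.
Offer 10 ≥ 8.86984, so the licensee accepts.

Accept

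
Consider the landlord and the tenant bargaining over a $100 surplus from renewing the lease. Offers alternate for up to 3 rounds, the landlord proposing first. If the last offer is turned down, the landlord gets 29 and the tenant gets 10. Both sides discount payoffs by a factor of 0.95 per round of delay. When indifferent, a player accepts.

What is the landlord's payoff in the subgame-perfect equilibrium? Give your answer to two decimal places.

Work backward from the last round.
Round 3 (the landlord proposes): the tenant gets 10 if talks fail, so the landlord offers 10 and keeps 90.
Round 2 (the tenant proposes): the landlord can get 90 next round, worth 0.95 × 90 = 85.5 now, so the tenant offers 85.5, keeping 14.5.
Round 1 (the landlord proposes): the tenant can get 14.5 next round, worth 0.95 × 14.5 = 13.775 now. The landlord offers 13.775 and keeps 100 − 13.775 = 86.225.

86.23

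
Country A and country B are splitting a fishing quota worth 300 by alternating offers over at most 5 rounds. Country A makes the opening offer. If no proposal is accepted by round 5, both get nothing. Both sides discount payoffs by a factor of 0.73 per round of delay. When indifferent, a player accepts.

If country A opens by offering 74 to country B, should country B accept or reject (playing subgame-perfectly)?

Round 5 (country A proposes): rejection yields 0 for country B; country A offers 0 and keeps 300.
Round 4 (country B proposes): country A can get 300 next round, worth 0.73 × 300 = 219 now; country B offers that and keeps 81.
Round 3 (country A proposes): country B can get 81 next round, worth 0.73 × 81 = 59.13 now, so country A offers 59.13, keeping 240.87.
Round 2 (country B proposes): country A can get 240.87 next round, worth 0.73 × 240.87 = 175.8351 now, so country B offers 175.8351, keeping 124.1649.
So by rejecting in round 1, country B gets 124.1649 next round, worth 0.73 × 124.1649 = 90.640377 now.
Offer 74 < 90.640377, so country B rejects.

Reject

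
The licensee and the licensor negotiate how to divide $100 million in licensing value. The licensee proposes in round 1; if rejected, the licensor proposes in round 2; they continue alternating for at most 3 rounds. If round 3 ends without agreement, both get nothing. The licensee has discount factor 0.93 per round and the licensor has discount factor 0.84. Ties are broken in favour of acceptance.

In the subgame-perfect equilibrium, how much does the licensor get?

5.88

Round 3 (the licensee proposes): rejection yields 0 for the licensor; the licensee offers 0 and keeps 100.
Round 2 (the licensor proposes): the licensee can get 100 next round, worth 0.93 × 100 = 93 now, so the licensor offers 93, keeping 7.
Round 1 (the licensee proposes): the licensor can get 7 next round, worth 0.84 × 7 = 5.88 now. The licensee offers 5.88 and keeps 100 − 5.88 = 94.12.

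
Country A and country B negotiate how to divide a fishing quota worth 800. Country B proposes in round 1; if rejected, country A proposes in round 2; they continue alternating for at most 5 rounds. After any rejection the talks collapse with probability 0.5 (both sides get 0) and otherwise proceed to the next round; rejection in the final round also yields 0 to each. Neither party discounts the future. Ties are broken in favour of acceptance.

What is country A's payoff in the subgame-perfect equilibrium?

250

Round 5 (country B proposes): rejection yields 0 for country A; country B offers 0 and keeps 800.
Round 4 (country A proposes): rejecting gives country B an expected 0.5 × 800 = 400; country A offers that and keeps 400.
Round 3 (country B proposes): rejecting gives country A an expected 0.5 × 400 = 200; country B offers that and keeps 600.
Round 2 (country A proposes): rejecting gives country B an expected 0.5 × 600 = 300. Country A offers 300 and keeps 800 − 300 = 500.
Round 1 (country B proposes): rejecting gives country A an expected 0.5 × 500 = 250; country B offers that and keeps 550.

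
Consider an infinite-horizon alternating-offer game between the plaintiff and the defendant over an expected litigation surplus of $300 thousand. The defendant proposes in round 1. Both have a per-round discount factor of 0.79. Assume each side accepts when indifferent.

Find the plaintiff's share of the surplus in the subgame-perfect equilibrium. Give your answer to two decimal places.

132.40

Let x be the defendant's share when the defendant proposes and y be the plaintiff's share when the plaintiff proposes.
The plaintiff accepts iff offered ≥ 0.79·y, so x = 300 − 0.79y. Symmetrically y = 300 − 0.79x.
Substituting: x = 300 − 0.79(300 − 0.79x), giving x(1 − 0.79·0.79) = 300(1 − 0.79).
So x = 300 × 0.21 / 0.3759 ≈ 167.5978, and the plaintiff receives 300 − x ≈ 132.4022.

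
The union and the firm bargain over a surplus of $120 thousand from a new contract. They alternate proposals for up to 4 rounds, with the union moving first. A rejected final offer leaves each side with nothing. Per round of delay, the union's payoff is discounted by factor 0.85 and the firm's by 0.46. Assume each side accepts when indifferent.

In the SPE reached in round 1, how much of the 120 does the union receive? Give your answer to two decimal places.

90.14

By backward induction:
Round 4 (the firm proposes): the union will accept anything ≥ 0, so the firm offers 0 and keeps 120.
Round 3 (the union proposes): the firm can get 120 next round, worth 0.46 × 120 = 55.2 now; the union offers that and keeps 64.8.
Round 2 (the firm proposes): the union can get 64.8 next round, worth 0.85 × 64.8 = 55.08 now. The firm offers 55.08 and keeps 120 − 55.08 = 64.92.
Round 1 (the union proposes): the firm can get 64.92 next round, worth 0.46 × 64.92 = 29.8632 now. The union offers 29.8632 and keeps 120 − 29.8632 = 90.1368.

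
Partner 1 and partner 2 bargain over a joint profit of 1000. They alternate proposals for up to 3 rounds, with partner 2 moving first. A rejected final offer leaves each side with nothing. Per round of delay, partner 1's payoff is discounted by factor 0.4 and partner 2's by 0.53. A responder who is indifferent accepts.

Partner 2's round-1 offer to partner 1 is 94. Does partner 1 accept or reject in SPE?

Reject

Round 3 (partner 2 proposes): rejection yields 0 for partner 1; partner 2 offers 0 and keeps 1000.
Round 2 (partner 1 proposes): partner 2 can get 1000 next round, worth 0.53 × 1000 = 530 now; partner 1 offers that and keeps 470.
So by rejecting in round 1, partner 1 gets 470 next round, worth 0.4 × 470 = 188 now.
Offer 94 < 188, so partner 1 rejects.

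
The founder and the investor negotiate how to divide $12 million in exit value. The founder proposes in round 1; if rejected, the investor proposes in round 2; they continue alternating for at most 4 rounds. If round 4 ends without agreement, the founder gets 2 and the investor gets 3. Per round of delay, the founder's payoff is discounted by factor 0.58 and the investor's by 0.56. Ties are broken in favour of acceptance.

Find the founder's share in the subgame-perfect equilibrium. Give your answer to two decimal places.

Round 4 (the investor proposes): the founder gets 2 if talks fail, so the investor offers 2 and keeps 10.
Round 3 (the founder proposes): the investor can get 10 next round, worth 0.56 × 10 = 5.6 now, so the founder offers 5.6, keeping 6.4.
Round 2 (the investor proposes): the founder can get 6.4 next round, worth 0.58 × 6.4 = 3.712 now. The investor offers 3.712 and keeps 12 − 3.712 = 8.288.
Round 1 (the founder proposes): the investor can get 8.288 next round, worth 0.56 × 8.288 = 4.64128 now. The founder offers 4.64128 and keeps 12 − 4.64128 = 7.35872.

7.36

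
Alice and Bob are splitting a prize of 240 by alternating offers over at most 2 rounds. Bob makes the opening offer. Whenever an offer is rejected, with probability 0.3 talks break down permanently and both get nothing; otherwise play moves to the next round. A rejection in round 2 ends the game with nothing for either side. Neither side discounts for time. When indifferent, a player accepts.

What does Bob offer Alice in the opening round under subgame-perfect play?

168

Round 2 (Alice proposes): Bob will accept anything ≥ 0, so Alice offers 0 and keeps 240.
Round 1 (Bob proposes): rejecting gives Alice an expected 0.7 × 240 = 168; Bob offers that and keeps 72.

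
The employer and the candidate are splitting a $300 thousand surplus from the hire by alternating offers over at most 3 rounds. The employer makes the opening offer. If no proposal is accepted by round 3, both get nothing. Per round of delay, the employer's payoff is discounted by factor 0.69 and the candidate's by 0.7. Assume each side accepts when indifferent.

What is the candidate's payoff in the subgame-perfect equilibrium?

65.1

Round 3 (the employer proposes): the candidate will accept anything ≥ 0, so the employer offers 0 and keeps 300.
Round 2 (the candidate proposes): the employer can get 300 next round, worth 0.69 × 300 = 207 now; the candidate offers that and keeps 93.
Round 1 (the employer proposes): the candidate can get 93 next round, worth 0.7 × 93 = 65.1 now, so the employer offers 65.1, keeping 234.9.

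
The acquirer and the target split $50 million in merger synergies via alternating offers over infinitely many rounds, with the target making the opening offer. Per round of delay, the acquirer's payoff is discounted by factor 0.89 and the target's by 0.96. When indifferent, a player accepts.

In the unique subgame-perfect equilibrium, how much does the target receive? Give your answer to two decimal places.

37.77

In a stationary SPE each proposer offers the other exactly their discounted continuation value.
If the target keeps x when proposing and the acquirer keeps y when proposing, then x = 50 − 0.89y and y = 50 − 0.96x.
Solving: x = 50(1 − 0.89) / (1 − 0.96·0.89) = 5.5 / 0.1456 ≈ 37.7747.
The acquirer gets 50 − 37.7747 ≈ 12.2253.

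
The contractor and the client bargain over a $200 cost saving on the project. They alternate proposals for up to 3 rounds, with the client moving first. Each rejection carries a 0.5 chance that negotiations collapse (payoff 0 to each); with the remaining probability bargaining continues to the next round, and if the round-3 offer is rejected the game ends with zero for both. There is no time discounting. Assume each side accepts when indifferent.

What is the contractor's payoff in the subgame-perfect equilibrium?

By backward induction:
Round 3 (the client proposes): the contractor will accept anything ≥ 0, so the client offers 0 and keeps 200.
Round 2 (the contractor proposes): rejecting gives the client an expected 0.5 × 200 = 100; the contractor offers that and keeps 100.
Round 1 (the client proposes): rejecting gives the contractor an expected 0.5 × 100 = 50; the client offers that and keeps 150.

50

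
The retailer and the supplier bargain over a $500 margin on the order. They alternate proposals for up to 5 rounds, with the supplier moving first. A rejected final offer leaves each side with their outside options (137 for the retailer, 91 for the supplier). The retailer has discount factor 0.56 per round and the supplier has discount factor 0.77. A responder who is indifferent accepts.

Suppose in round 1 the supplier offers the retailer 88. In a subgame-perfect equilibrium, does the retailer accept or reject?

Round 5 (the supplier proposes): the retailer gets 137 if talks fail, so the supplier offers 137 and keeps 363.
Round 4 (the retailer proposes): the supplier can get 363 next round, worth 0.77 × 363 = 279.51 now; the retailer offers that and keeps 220.49.
Round 3 (the supplier proposes): the retailer can get 220.49 next round, worth 0.56 × 220.49 = 123.4744 now; the supplier offers that and keeps 376.5256.
Round 2 (the retailer proposes): the supplier can get 376.5256 next round, worth 0.77 × 376.5256 = 289.924712 now, so the retailer offers 289.924712, keeping 210.075288.
So by rejecting in round 1, the retailer gets 210.075288 next round, worth 0.56 × 210.075288 = 117.64216128 now.
Offer 88 < 117.64216128, so the retailer rejects.

Reject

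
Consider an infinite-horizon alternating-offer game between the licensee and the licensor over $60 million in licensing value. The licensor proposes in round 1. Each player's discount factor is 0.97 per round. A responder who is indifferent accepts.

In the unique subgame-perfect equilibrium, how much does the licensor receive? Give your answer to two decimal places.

30.46

When the licensor proposes, the licensee accepts any offer worth at least 0.97 times what the licensee would get by proposing next round; and vice versa.
This gives x = 60 − 0.97y and y = 60 − 0.97x, where x and y are each side's share when it proposes.
Hence (1 − 0.97·0.97)x = 60(1 − 0.97), i.e. 0.0591·x = 1.8.
x ≈ 30.4569; the licensee's share is 60 − x ≈ 29.5431.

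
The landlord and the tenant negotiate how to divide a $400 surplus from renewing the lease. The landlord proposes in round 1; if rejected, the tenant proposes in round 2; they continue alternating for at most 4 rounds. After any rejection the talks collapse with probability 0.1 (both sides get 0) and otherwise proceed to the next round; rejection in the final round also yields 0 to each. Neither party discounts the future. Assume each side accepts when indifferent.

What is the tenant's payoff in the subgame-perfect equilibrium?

327.6

By backward induction:
Round 4 (the tenant proposes): the landlord will accept anything ≥ 0, so the tenant offers 0 and keeps 400.
Round 3 (the landlord proposes): rejecting gives the tenant an expected 0.9 × 400 = 360, so the landlord offers 360, keeping 40.
Round 2 (the tenant proposes): rejecting gives the landlord an expected 0.9 × 40 = 36. The tenant offers 36 and keeps 400 − 36 = 364.
Round 1 (the landlord proposes): rejecting gives the tenant an expected 0.9 × 364 = 327.6, so the landlord offers 327.6, keeping 72.4.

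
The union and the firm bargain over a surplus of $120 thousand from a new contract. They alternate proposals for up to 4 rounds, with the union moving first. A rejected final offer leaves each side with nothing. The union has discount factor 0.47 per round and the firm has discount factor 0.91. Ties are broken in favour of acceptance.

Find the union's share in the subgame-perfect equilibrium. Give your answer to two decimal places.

By backward induction:
Round 4 (the firm proposes): the union will accept anything ≥ 0, so the firm offers 0 and keeps 120.
Round 3 (the union proposes): the firm can get 120 next round, worth 0.91 × 120 = 109.2 now, so the union offers 109.2, keeping 10.8.
Round 2 (the firm proposes): the union can get 10.8 next round, worth 0.47 × 10.8 = 5.076 now. The firm offers 5.076 and keeps 120 − 5.076 = 114.924.
Round 1 (the union proposes): the firm can get 114.924 next round, worth 0.91 × 114.924 = 104.58084 now, so the union offers 104.58084, keeping 15.41916.

15.42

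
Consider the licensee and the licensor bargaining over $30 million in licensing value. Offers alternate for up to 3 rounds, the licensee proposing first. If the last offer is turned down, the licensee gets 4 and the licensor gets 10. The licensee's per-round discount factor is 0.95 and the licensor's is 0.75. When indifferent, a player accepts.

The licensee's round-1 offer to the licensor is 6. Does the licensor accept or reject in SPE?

Work out the licensor's continuation value if the offer is rejected.
Round 3 (the licensee proposes): the licensor gets 10 if talks fail, so the licensee offers 10 and keeps 20.
Round 2 (the licensor proposes): the licensee can get 20 next round, worth 0.95 × 20 = 19 now; the licensor offers that and keeps 11.
So by rejecting in round 1, the licensor gets 11 next round, worth 0.75 × 11 = 8.25 now.
Offer 6 < 8.25, so the licensor rejects.

Reject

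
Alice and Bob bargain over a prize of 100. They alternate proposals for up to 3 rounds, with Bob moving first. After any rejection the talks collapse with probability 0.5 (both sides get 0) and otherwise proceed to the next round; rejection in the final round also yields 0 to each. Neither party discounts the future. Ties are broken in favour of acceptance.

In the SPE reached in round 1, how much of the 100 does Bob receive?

75

Round 3 (Bob proposes): Alice will accept anything ≥ 0, so Bob offers 0 and keeps 100.
Round 2 (Alice proposes): rejecting gives Bob an expected 0.5 × 100 = 50, so Alice offers 50, keeping 50.
Round 1 (Bob proposes): rejecting gives Alice an expected 0.5 × 50 = 25. Bob offers 25 and keeps 100 − 25 = 75.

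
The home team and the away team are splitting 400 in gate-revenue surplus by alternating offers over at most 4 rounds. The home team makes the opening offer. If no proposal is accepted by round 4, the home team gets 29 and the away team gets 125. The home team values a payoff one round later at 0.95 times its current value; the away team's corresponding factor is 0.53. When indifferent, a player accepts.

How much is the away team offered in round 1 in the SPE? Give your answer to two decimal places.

109.60

Work backward from the last round.
Round 4 (the away team proposes): the home team gets 29 if talks fail, so the away team offers 29 and keeps 371.
Round 3 (the home team proposes): the away team can get 371 next round, worth 0.53 × 371 = 196.63 now, so the home team offers 196.63, keeping 203.37.
Round 2 (the away team proposes): the home team can get 203.37 next round, worth 0.95 × 203.37 = 193.2015 now. The away team offers 193.2015 and keeps 400 − 193.2015 = 206.7985.
Round 1 (the home team proposes): the away team can get 206.7985 next round, worth 0.53 × 206.7985 = 109.603205 now; the home team offers that and keeps 290.396795.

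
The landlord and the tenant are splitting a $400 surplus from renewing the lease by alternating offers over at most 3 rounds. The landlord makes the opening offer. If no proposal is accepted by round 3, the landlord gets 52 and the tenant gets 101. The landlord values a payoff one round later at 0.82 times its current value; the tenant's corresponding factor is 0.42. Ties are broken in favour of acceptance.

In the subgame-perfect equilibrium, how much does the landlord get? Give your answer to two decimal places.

334.98

Solve by backward induction from round 3.
Round 3 (the landlord proposes): the tenant gets 101 if talks fail, so the landlord offers 101 and keeps 299.
Round 2 (the tenant proposes): the landlord can get 299 next round, worth 0.82 × 299 = 245.18 now; the tenant offers that and keeps 154.82.
Round 1 (the landlord proposes): the tenant can get 154.82 next round, worth 0.42 × 154.82 = 65.0244 now, so the landlord offers 65.0244, keeping 334.9756.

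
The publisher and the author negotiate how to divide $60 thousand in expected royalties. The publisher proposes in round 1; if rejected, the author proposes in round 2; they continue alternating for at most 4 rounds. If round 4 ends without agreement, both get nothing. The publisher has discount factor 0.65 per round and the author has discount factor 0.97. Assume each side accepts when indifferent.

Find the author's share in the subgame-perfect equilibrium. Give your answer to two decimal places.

By backward induction:
Round 4 (the author proposes): rejection yields 0 for the publisher; the author offers 0 and keeps 60.
Round 3 (the publisher proposes): the author can get 60 next round, worth 0.97 × 60 = 58.2 now; the publisher offers that and keeps 1.8.
Round 2 (the author proposes): the publisher can get 1.8 next round, worth 0.65 × 1.8 = 1.17 now, so the author offers 1.17, keeping 58.83.
Round 1 (the publisher proposes): the author can get 58.83 next round, worth 0.97 × 58.83 = 57.0651 now. The publisher offers 57.0651 and keeps 60 − 57.0651 = 2.9349.

57.07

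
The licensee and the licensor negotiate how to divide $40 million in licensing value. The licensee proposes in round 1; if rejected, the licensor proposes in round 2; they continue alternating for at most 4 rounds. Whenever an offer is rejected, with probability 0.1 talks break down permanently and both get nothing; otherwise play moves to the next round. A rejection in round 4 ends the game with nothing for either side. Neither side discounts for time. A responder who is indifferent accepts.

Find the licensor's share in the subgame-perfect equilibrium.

32.76

Round 4 (the licensor proposes): the licensee will accept anything ≥ 0, so the licensor offers 0 and keeps 40.
Round 3 (the licensee proposes): rejecting gives the licensor an expected 0.9 × 40 = 36. The licensee offers 36 and keeps 40 − 36 = 4.
Round 2 (the licensor proposes): rejecting gives the licensee an expected 0.9 × 4 = 3.6. The licensor offers 3.6 and keeps 40 − 3.6 = 36.4.
Round 1 (the licensee proposes): rejecting gives the licensor an expected 0.9 × 36.4 = 32.76. The licensee offers 32.76 and keeps 40 − 32.76 = 7.24.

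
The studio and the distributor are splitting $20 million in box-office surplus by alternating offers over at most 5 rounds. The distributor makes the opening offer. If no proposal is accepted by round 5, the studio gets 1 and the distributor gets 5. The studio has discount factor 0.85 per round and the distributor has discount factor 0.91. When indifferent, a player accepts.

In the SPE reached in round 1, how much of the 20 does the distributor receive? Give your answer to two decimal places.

16.69

Round 5 (the distributor proposes): the studio gets 1 if talks fail, so the distributor offers 1 and keeps 19.
Round 4 (the studio proposes): the distributor can get 19 next round, worth 0.91 × 19 = 17.29 now. The studio offers 17.29 and keeps 20 − 17.29 = 2.71.
Round 3 (the distributor proposes): the studio can get 2.71 next round, worth 0.85 × 2.71 = 2.3035 now. The distributor offers 2.3035 and keeps 20 − 2.3035 = 17.6965.
Round 2 (the studio proposes): the distributor can get 17.6965 next round, worth 0.91 × 17.6965 = 16.103815 now, so the studio offers 16.103815, keeping 3.896185.
Round 1 (the distributor proposes): the studio can get 3.896185 next round, worth 0.85 × 3.896185 = 3.31175725 now. The distributor offers 3.31175725 and keeps 20 − 3.31175725 = 16.68824275.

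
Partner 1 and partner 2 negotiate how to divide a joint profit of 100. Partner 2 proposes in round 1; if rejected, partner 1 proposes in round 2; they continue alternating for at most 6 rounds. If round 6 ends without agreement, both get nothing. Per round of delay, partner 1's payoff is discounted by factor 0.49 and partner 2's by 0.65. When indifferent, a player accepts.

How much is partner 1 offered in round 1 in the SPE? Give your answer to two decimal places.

27.58

Round 6 (partner 1 proposes): rejection yields 0 for partner 2; partner 1 offers 0 and keeps 100.
Round 5 (partner 2 proposes): partner 1 can get 100 next round, worth 0.49 × 100 = 49 now; partner 2 offers that and keeps 51.
Round 4 (partner 1 proposes): partner 2 can get 51 next round, worth 0.65 × 51 = 33.15 now; partner 1 offers that and keeps 66.85.
Round 3 (partner 2 proposes): partner 1 can get 66.85 next round, worth 0.49 × 66.85 = 32.7565 now. Partner 2 offers 32.7565 and keeps 100 − 32.7565 = 67.2435.
Round 2 (partner 1 proposes): partner 2 can get 67.2435 next round, worth 0.65 × 67.2435 = 43.708275 now; partner 1 offers that and keeps 56.291725.
Round 1 (partner 2 proposes): partner 1 can get 56.291725 next round, worth 0.49 × 56.291725 = 27.58294525 now, so partner 2 offers 27.58294525, keeping 72.41705475.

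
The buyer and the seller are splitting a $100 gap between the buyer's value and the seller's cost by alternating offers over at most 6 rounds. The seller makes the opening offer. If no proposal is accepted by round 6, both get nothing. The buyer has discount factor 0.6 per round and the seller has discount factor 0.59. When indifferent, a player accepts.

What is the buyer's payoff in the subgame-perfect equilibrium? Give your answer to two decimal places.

40.83

Round 6 (the buyer proposes): the seller will accept anything ≥ 0, so the buyer offers 0 and keeps 100.
Round 5 (the seller proposes): the buyer can get 100 next round, worth 0.6 × 100 = 60 now. The seller offers 60 and keeps 100 − 60 = 40.
Round 4 (the buyer proposes): the seller can get 40 next round, worth 0.59 × 40 = 23.6 now; the buyer offers that and keeps 76.4.
Round 3 (the seller proposes): the buyer can get 76.4 next round, worth 0.6 × 76.4 = 45.84 now, so the seller offers 45.84, keeping 54.16.
Round 2 (the buyer proposes): the seller can get 54.16 next round, worth 0.59 × 54.16 = 31.9544 now; the buyer offers that and keeps 68.0456.
Round 1 (the seller proposes): the buyer can get 68.0456 next round, worth 0.6 × 68.0456 = 40.82736 now; the seller offers that and keeps 59.17264.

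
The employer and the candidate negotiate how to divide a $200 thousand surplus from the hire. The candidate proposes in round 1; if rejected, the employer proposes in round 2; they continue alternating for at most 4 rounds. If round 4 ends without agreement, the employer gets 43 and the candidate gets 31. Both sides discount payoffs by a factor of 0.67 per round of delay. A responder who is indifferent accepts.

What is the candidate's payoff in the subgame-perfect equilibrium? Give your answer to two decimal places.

Round 4 (the employer proposes): the candidate gets 31 if talks fail, so the employer offers 31 and keeps 169.
Round 3 (the candidate proposes): the employer can get 169 next round, worth 0.67 × 169 = 113.23 now; the candidate offers that and keeps 86.77.
Round 2 (the employer proposes): the candidate can get 86.77 next round, worth 0.67 × 86.77 = 58.1359 now, so the employer offers 58.1359, keeping 141.8641.
Round 1 (the candidate proposes): the employer can get 141.8641 next round, worth 0.67 × 141.8641 = 95.048947 now. The candidate offers 95.048947 and keeps 200 − 95.048947 = 104.951053.

104.95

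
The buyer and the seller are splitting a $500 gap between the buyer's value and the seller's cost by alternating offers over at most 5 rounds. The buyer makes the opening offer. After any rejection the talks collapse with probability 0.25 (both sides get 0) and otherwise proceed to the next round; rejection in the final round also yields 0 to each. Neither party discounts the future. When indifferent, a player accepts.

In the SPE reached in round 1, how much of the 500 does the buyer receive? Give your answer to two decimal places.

Round 5 (the buyer proposes): rejection yields 0 for the seller; the buyer offers 0 and keeps 500.
Round 4 (the seller proposes): rejecting gives the buyer an expected 0.75 × 500 = 375, so the seller offers 375, keeping 125.
Round 3 (the buyer proposes): rejecting gives the seller an expected 0.75 × 125 = 93.75; the buyer offers that and keeps 406.25.
Round 2 (the seller proposes): rejecting gives the buyer an expected 0.75 × 406.25 = 304.6875. The seller offers 304.6875 and keeps 500 − 304.6875 = 195.3125.
Round 1 (the buyer proposes): rejecting gives the seller an expected 0.75 × 195.3125 = 146.484375; the buyer offers that and keeps 353.515625.

353.52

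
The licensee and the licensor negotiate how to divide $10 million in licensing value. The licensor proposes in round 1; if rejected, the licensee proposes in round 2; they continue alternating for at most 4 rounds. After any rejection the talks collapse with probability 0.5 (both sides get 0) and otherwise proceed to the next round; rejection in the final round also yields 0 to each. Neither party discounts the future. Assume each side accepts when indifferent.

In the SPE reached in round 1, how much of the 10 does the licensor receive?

Round 4 (the licensee proposes): the licensor will accept anything ≥ 0, so the licensee offers 0 and keeps 10.
Round 3 (the licensor proposes): rejecting gives the licensee an expected 0.5 × 10 = 5. The licensor offers 5 and keeps 10 − 5 = 5.
Round 2 (the licensee proposes): rejecting gives the licensor an expected 0.5 × 5 = 2.5. The licensee offers 2.5 and keeps 10 − 2.5 = 7.5.
Round 1 (the licensor proposes): rejecting gives the licensee an expected 0.5 × 7.5 = 3.75. The licensor offers 3.75 and keeps 10 − 3.75 = 6.25.

6.25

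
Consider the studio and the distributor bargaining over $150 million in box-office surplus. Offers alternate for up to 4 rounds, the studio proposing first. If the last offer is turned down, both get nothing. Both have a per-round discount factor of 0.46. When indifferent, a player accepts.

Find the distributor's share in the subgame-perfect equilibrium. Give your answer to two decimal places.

Round 4 (the distributor proposes): the studio will accept anything ≥ 0, so the distributor offers 0 and keeps 150.
Round 3 (the studio proposes): the distributor can get 150 next round, worth 0.46 × 150 = 69 now; the studio offers that and keeps 81.
Round 2 (the distributor proposes): the studio can get 81 next round, worth 0.46 × 81 = 37.26 now. The distributor offers 37.26 and keeps 150 − 37.26 = 112.74.
Round 1 (the studio proposes): the distributor can get 112.74 next round, worth 0.46 × 112.74 = 51.8604 now; the studio offers that and keeps 98.1396.

51.86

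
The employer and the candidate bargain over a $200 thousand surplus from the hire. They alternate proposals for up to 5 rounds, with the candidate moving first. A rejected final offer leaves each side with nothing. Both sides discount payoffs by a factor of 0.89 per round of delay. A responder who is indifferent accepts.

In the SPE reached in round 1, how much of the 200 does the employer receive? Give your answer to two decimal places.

By backward induction:
Round 5 (the candidate proposes): the employer will accept anything ≥ 0, so the candidate offers 0 and keeps 200.
Round 4 (the employer proposes): the candidate can get 200 next round, worth 0.89 × 200 = 178 now. The employer offers 178 and keeps 200 − 178 = 22.
Round 3 (the candidate proposes): the employer can get 22 next round, worth 0.89 × 22 = 19.58 now. The candidate offers 19.58 and keeps 200 − 19.58 = 180.42.
Round 2 (the employer proposes): the candidate can get 180.42 next round, worth 0.89 × 180.42 = 160.5738 now. The employer offers 160.5738 and keeps 200 − 160.5738 = 39.4262.
Round 1 (the candidate proposes): the employer can get 39.4262 next round, worth 0.89 × 39.4262 = 35.089318 now; the candidate offers that and keeps 164.910682.

35.09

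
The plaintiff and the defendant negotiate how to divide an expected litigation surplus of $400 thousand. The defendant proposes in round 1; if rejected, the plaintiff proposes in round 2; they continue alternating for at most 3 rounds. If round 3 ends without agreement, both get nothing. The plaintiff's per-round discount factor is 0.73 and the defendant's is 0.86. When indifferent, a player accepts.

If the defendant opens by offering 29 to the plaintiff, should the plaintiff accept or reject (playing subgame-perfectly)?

Reject

Round 3 (the defendant proposes): the plaintiff will accept anything ≥ 0, so the defendant offers 0 and keeps 400.
Round 2 (the plaintiff proposes): the defendant can get 400 next round, worth 0.86 × 400 = 344 now; the plaintiff offers that and keeps 56.
So by rejecting in round 1, the plaintiff gets 56 next round, worth 0.73 × 56 = 40.88 now.
Offer 29 < 40.88, so the plaintiff rejects.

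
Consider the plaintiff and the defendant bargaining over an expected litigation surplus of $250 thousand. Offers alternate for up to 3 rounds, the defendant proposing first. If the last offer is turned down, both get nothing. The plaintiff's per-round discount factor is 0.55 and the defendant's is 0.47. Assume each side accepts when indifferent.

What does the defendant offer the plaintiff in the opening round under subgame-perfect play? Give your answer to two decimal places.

Solve by backward induction from round 3.
Round 3 (the defendant proposes): rejection yields 0 for the plaintiff; the defendant offers 0 and keeps 250.
Round 2 (the plaintiff proposes): the defendant can get 250 next round, worth 0.47 × 250 = 117.5 now, so the plaintiff offers 117.5, keeping 132.5.
Round 1 (the defendant proposes): the plaintiff can get 132.5 next round, worth 0.55 × 132.5 = 72.875 now, so the defendant offers 72.875, keeping 177.125.

72.88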